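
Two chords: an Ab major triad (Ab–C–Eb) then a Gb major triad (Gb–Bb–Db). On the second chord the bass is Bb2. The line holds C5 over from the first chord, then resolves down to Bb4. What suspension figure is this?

9–8 suspension.

At the second chord the bass is Bb2. The suspended C5 lies a ninth above the bass; after resolving down by step to Bb4, the interval above the bass becomes an octave.
Suspension figures are named by those two intervals: 9–8.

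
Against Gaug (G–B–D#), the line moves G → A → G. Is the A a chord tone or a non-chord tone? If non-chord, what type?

Non-chord tone — a neighbor tone.

The harmony at that moment is G augmented triad (G, B, D#); A is not a chord tone.
It is approached by step up from G and left by step down to G.
Step away and step back to the same note — a neighbor tone (upper neighbor).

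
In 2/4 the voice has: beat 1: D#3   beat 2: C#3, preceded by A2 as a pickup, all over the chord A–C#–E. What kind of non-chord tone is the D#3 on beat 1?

Appoggiatura.

The harmony at that moment is A major triad (A, C#, E); D#3 is not a chord tone.
It is approached by leap up from A2 and left by step down to C#3.
Leap in, step out, metrically accented — an appoggiatura.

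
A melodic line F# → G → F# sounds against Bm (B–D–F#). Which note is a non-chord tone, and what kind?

The harmony at that moment is B minor triad (B, D, F#); G is not a chord tone.
It is approached by step up from F# and left by step down to F#.
Step away and step back to the same note — a neighbor tone (upper neighbor).

G is a neighbor tone.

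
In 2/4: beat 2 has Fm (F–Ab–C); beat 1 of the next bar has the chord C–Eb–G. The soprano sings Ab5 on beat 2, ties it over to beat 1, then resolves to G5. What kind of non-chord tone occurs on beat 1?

Suspension.

The harmony at that moment is C minor triad (C, Eb, G); Ab5 is not a chord tone.
It is held over (the same pitch as the preceding Ab5) and left by step down to G5.
Held over from the previous chord and resolving down by step — a suspension.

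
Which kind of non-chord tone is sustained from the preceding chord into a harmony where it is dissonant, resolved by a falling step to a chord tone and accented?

Approach: by preparation — the pitch is first a chord tone, then held (tied or repeated) while the harmony changes under it. Departure: down by step. Metric position: strong.
A prepared dissonance that resolves downward by step — a suspension. (The same figure resolving upward would be a retardation.)

Suspension.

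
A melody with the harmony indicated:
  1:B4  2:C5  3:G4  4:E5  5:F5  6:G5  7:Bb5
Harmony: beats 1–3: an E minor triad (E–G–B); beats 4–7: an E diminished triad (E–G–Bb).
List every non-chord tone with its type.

C5 (beat 2) — escape tone; F5 (beat 5) — passing tone.

The harmony at that moment is E minor triad (E, G, B); C5 is not a chord tone.
It is approached by step up from B4 and left by leap down to G4.
Step in, leap out — an escape tone.
The harmony at that moment is E diminished triad (E, G, Bb); F5 is not a chord tone.
It is approached by step up from E5 and left by step up to G5.
Step in, step out in the same direction — a passing tone.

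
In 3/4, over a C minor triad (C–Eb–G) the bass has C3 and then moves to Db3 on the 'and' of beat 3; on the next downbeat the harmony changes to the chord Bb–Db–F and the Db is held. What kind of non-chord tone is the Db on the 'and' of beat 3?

Anticipation.

The harmony at that moment is C minor triad (C, Eb, G); Db3 is not a chord tone.
It is approached by step up from C3 and then sustained as the same pitch into the next harmony.
Arriving early and becoming a chord tone when the harmony changes — an anticipation.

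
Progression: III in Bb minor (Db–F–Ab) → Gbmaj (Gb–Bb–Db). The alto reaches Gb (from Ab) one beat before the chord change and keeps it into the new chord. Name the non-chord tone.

The harmony at that moment is Db major triad (Db, F, Ab); Gb is not a chord tone.
It is approached by step down from Ab and then sustained as the same pitch into the next harmony.
Arriving early and becoming a chord tone when the harmony changes — an anticipation.

Gb is an anticipation.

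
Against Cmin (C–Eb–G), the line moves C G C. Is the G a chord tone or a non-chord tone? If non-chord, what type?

Chord tone (the fifth of C minor triad).

C minor triad contains C, Eb, G; G is the fifth, so it is a chord tone.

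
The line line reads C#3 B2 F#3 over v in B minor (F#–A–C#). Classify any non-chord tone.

B2 is an escape tone.

The harmony at that moment is F# minor triad (F#, A, C#); B2 is not a chord tone.
It is approached by step down from C#3 and left by leap up to F#3.
Step in, leap out — an escape tone.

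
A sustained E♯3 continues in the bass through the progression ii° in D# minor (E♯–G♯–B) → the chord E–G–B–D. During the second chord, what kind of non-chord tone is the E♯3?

The harmony at that moment is E minor seventh chord (E, G, B, D); E♯3 is not a chord tone.
It is held over (the same pitch as the preceding E♯3) and then sustained as the same pitch into the next harmony.
Sustained through a change of harmony — a pedal tone.

Pedal tone (pedal point).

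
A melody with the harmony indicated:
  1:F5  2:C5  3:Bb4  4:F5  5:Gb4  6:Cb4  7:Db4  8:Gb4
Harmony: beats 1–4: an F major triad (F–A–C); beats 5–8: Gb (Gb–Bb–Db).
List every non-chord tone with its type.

The harmony at that moment is F major triad (F, A, C); Bb4 is not a chord tone.
It is approached by step down from C5 and left by leap up to F5.
Step in, leap out — an escape tone.
The harmony at that moment is Gb major triad (Gb, Bb, Db); Cb4 is not a chord tone.
It is approached by leap down from Gb4 and left by step up to Db4.
Leap in, step out — an appoggiatura.

Bb4 (beat 3) — escape tone; Cb4 (beat 6) — appoggiatura.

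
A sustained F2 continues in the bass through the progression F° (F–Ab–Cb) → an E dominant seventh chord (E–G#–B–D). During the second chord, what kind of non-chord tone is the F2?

Pedal tone (pedal point).

The harmony at that moment is E dominant seventh chord (E, G#, B, D); F2 is not a chord tone.
It is held over (the same pitch as the preceding F2) and then sustained as the same pitch into the next harmony.
Sustained through a change of harmony — a pedal tone.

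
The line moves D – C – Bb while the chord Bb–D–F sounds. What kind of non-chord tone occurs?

The harmony at that moment is Bb major triad (Bb, D, F); C is not a chord tone.
It is approached by step down from D and left by step down to Bb.
Step in, step out in the same direction — a passing tone.

C is a passing tone.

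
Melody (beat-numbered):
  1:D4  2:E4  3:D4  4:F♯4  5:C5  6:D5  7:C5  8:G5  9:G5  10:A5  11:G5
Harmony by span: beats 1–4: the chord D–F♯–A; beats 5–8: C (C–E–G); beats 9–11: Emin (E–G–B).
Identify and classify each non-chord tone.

The harmony at that moment is D major triad (D, F♯, A); E4 is not a chord tone.
It is approached by step up from D4 and left by step down to D4.
Step away and step back to the same note — a neighbor tone (upper neighbor).
The harmony at that moment is C major triad (C, E, G); D5 is not a chord tone.
It is approached by step up from C5 and left by step down to C5.
Step away and step back to the same note — a neighbor tone (upper neighbor).
The harmony at that moment is E minor triad (E, G, B); A5 is not a chord tone.
It is approached by step up from G5 and left by step down to G5.
Step away and step back to the same note — a neighbor tone (upper neighbor).

E4 (beat 2) — neighbor tone; D5 (beat 6) — neighbor tone; A5 (beat 10) — neighbor tone.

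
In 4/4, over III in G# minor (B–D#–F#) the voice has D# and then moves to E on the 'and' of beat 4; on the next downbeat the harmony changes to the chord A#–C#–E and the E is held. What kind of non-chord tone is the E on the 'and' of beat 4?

Anticipation.

The harmony at that moment is B major triad (B, D#, F#); E is not a chord tone.
It is approached by step up from D# and then sustained as the same pitch into the next harmony.
Arriving early and becoming a chord tone when the harmony changes — an anticipation.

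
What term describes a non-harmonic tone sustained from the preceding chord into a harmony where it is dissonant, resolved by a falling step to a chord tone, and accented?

Suspension.

Approach: by preparation — the pitch is first a chord tone, then held (tied or repeated) while the harmony changes under it. Departure: down by step. Metric position: strong.
A prepared dissonance that resolves downward by step — a suspension. (The same figure resolving upward would be a retardation.)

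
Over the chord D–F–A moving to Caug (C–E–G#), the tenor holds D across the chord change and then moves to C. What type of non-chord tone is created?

The harmony at that moment is C augmented triad (C, E, G#); D is not a chord tone.
It is held over (the same pitch as the preceding D) and left by step down to C.
Held over from the previous chord and resolving down by step — a suspension.

D is a suspension.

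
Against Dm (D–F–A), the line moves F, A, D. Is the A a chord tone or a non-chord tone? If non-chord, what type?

D minor triad contains D, F, A; A is the fifth, so it is a chord tone.

Chord tone (the fifth of D minor triad).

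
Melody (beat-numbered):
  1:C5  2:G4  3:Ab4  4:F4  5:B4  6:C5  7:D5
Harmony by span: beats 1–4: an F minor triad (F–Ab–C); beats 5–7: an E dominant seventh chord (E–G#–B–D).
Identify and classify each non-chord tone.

G4 (beat 2) — appoggiatura; C5 (beat 6) — passing tone.

The harmony at that moment is F minor triad (F, Ab, C); G4 is not a chord tone.
It is approached by leap down from C5 and left by step up to Ab4.
Leap in, step out — an appoggiatura.
The harmony at that moment is E dominant seventh chord (E, G#, B, D); C5 is not a chord tone.
It is approached by step up from B4 and left by step up to D5.
Step in, step out in the same direction — a passing tone.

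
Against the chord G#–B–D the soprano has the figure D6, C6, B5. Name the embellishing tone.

The harmony at that moment is G# diminished triad (G#, B, D); C6 is not a chord tone.
It is approached by step down from D6 and left by step down to B5.
Step in, step out in the same direction — a passing tone.

C6 is a passing tone.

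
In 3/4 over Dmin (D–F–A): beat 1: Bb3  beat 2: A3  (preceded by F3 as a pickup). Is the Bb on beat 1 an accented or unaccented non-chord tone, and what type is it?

Accented appoggiatura.

The harmony at that moment is D minor triad (D, F, A); Bb3 is not a chord tone.
It is approached by leap up from F3 and left by step down to A3.
Leap in, step out — an appoggiatura.
It falls on the downbeat, so it is accented.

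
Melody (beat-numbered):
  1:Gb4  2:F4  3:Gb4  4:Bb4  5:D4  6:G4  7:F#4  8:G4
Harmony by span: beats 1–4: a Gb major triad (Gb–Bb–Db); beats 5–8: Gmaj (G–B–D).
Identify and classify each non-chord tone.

F4 (beat 2) — neighbor tone; F#4 (beat 7) — neighbor tone.

The harmony at that moment is Gb major triad (Gb, Bb, Db); F4 is not a chord tone.
It is approached by step down from Gb4 and left by step up to Gb4.
Step away and step back to the same note — a neighbor tone (lower neighbor).
The harmony at that moment is G major triad (G, B, D); F#4 is not a chord tone.
It is approached by step down from G4 and left by step up to G4.
Step away and step back to the same note — a neighbor tone (lower neighbor).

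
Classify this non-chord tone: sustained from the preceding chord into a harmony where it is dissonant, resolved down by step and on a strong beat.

Suspension.

Approach: by preparation — the pitch is first a chord tone, then held (tied or repeated) while the harmony changes under it. Departure: down by step. Metric position: strong.
A prepared dissonance that resolves downward by step — a suspension. (The same figure resolving upward would be a retardation.)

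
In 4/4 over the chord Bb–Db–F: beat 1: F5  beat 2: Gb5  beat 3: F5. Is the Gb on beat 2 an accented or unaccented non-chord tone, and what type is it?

Unaccented neighbor tone.

The harmony at that moment is Bb minor triad (Bb, Db, F); Gb5 is not a chord tone.
It is approached by step up from F5 and left by step down to F5.
Step away and step back to the same note — a neighbor tone (upper neighbor).
It falls on a weak beat, so it is unaccented.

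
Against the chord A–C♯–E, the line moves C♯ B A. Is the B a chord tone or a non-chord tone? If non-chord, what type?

Non-chord tone — a passing tone.

The harmony at that moment is A major triad (A, C♯, E); B is not a chord tone.
It is approached by step down from C♯ and left by step down to A.
Step in, step out in the same direction — a passing tone.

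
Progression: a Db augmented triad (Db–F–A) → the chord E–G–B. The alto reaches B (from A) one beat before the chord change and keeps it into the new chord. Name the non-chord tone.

B is an anticipation.

The harmony at that moment is Db augmented triad (Db, F, A); B is not a chord tone.
It is approached by step up from A and then sustained as the same pitch into the next harmony.
Arriving early and becoming a chord tone when the harmony changes — an anticipation.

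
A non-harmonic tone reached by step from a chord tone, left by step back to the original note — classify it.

Neighbor tone.

Approach: by step. Departure: by step in the opposite direction, back to the starting pitch.
Stepwise on both sides but reversing to return to the same chord tone — a neighbor tone. (Had it continued onward in the same direction it would be a passing tone instead.)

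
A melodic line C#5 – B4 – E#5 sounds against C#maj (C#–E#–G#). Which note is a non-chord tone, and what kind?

B4 is an escape tone.

The harmony at that moment is C# major triad (C#, E#, G#); B4 is not a chord tone.
It is approached by step down from C#5 and left by leap up to E#5.
Step in, leap out — an escape tone.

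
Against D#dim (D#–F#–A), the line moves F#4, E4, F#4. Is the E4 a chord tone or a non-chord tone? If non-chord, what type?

Non-chord tone — a neighbor tone.

The harmony at that moment is D# diminished triad (D#, F#, A); E4 is not a chord tone.
It is approached by step down from F#4 and left by step up to F#4.
Step away and step back to the same note — a neighbor tone (lower neighbor).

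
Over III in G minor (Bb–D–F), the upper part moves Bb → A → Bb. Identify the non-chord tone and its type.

A is a neighbor tone.

The harmony at that moment is Bb major triad (Bb, D, F); A is not a chord tone.
It is approached by step down from Bb and left by step up to Bb.
Step away and step back to the same note — a neighbor tone (lower neighbor).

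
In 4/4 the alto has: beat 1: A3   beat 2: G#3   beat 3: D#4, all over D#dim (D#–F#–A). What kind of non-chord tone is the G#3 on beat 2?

The harmony at that moment is D# diminished triad (D#, F#, A); G#3 is not a chord tone.
It is approached by step down from A3 and left by leap up to D#4.
Step in, leap out, on a weak beat — an escape tone.

Escape tone.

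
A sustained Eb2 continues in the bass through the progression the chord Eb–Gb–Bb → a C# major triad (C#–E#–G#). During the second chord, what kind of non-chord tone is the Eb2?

Pedal tone (pedal point).

The harmony at that moment is C# major triad (C#, E#, G#); Eb2 is not a chord tone.
It is held over (the same pitch as the preceding Eb2) and then sustained as the same pitch into the next harmony.
Sustained through a change of harmony — a pedal tone.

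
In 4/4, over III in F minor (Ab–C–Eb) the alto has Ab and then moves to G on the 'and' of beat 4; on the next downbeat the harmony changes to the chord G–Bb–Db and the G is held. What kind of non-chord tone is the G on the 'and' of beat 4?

Anticipation.

The harmony at that moment is Ab major triad (Ab, C, Eb); G is not a chord tone.
It is approached by step down from Ab and then sustained as the same pitch into the next harmony.
Arriving early and becoming a chord tone when the harmony changes — an anticipation.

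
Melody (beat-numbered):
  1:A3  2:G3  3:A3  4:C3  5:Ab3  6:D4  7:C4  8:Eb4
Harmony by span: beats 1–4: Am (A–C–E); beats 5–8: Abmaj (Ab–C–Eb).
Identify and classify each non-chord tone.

G3 (beat 2) — neighbor tone; D4 (beat 6) — appoggiatura.

The harmony at that moment is A minor triad (A, C, E); G3 is not a chord tone.
It is approached by step down from A3 and left by step up to A3.
Step away and step back to the same note — a neighbor tone (lower neighbor).
The harmony at that moment is Ab major triad (Ab, C, Eb); D4 is not a chord tone.
It is approached by leap up from Ab3 and left by step down to C4.
Leap in, step out — an appoggiatura.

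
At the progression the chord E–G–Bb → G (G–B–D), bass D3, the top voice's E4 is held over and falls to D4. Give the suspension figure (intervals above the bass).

9–8 suspension.

At the second chord the bass is D3. The suspended E4 lies a ninth above the bass; after resolving down by step to D4, the interval above the bass becomes an octave.
Suspension figures are named by those two intervals: 9–8.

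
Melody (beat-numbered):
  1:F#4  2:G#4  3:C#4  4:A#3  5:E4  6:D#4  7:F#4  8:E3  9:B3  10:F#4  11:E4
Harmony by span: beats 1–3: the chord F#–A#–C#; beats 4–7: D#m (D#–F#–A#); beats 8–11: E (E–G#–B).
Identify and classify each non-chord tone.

G#4 (beat 2) — escape tone; E4 (beat 5) — appoggiatura; F#4 (beat 10) — appoggiatura.

The harmony at that moment is F# major triad (F#, A#, C#); G#4 is not a chord tone.
It is approached by step up from F#4 and left by leap down to C#4.
Step in, leap out — an escape tone.
The harmony at that moment is D# minor triad (D#, F#, A#); E4 is not a chord tone.
It is approached by leap up from A#3 and left by step down to D#4.
Leap in, step out — an appoggiatura.
The harmony at that moment is E major triad (E, G#, B); F#4 is not a chord tone.
It is approached by leap up from B3 and left by step down to E4.
Leap in, step out — an appoggiatura.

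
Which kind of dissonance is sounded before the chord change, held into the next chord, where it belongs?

Anticipation.

Approach: ahead of the chord change (typically by step), so it is dissonant against the current harmony. Departure: none — the same pitch is restated or held and is a chord tone of the new harmony.
Dissonant first, consonant once the harmony catches up: the note simply arrives early — an anticipation. (The reverse timing, consonant first and dissonant after the change, would be a suspension or retardation.)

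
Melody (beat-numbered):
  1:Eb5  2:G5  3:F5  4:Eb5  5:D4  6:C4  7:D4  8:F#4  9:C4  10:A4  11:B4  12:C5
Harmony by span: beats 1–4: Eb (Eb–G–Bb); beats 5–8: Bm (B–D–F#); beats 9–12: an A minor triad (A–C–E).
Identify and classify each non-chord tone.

F5 (beat 3) — passing tone; C4 (beat 6) — neighbor tone; B4 (beat 11) — passing tone.

The harmony at that moment is Eb major triad (Eb, G, Bb); F5 is not a chord tone.
It is approached by step down from G5 and left by step down to Eb5.
Step in, step out in the same direction — a passing tone.
The harmony at that moment is B minor triad (B, D, F#); C4 is not a chord tone.
It is approached by step down from D4 and left by step up to D4.
Step away and step back to the same note — a neighbor tone (lower neighbor).
The harmony at that moment is A minor triad (A, C, E); B4 is not a chord tone.
It is approached by step up from A4 and left by step up to C5.
Step in, step out in the same direction — a passing tone.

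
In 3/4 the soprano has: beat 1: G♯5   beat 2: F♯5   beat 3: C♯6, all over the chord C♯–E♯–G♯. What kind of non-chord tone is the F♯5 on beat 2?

Escape tone.

The harmony at that moment is C♯ major triad (C♯, E♯, G♯); F♯5 is not a chord tone.
It is approached by step down from G♯5 and left by leap up to C♯6.
Step in, leap out, on a weak beat — an escape tone.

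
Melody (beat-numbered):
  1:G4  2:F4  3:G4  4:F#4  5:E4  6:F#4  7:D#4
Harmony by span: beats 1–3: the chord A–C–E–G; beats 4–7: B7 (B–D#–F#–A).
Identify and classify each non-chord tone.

F4 (beat 2) — neighbor tone; E4 (beat 5) — neighbor tone.

The harmony at that moment is A minor seventh chord (A, C, E, G); F4 is not a chord tone.
It is approached by step down from G4 and left by step up to G4.
Step away and step back to the same note — a neighbor tone (lower neighbor).
The harmony at that moment is B dominant seventh chord (B, D#, F#, A); E4 is not a chord tone.
It is approached by step down from F#4 and left by step up to F#4.
Step away and step back to the same note — a neighbor tone (lower neighbor).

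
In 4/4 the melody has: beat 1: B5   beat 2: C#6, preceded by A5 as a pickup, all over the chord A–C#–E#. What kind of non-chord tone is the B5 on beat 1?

The harmony at that moment is A augmented triad (A, C#, E#); B5 is not a chord tone.
It is approached by step up from A5 and left by step up to C#6.
Step in, step out in the same direction — a passing tone.

Passing tone.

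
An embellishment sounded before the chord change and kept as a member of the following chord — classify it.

Anticipation.

Approach: ahead of the chord change (typically by step), so it is dissonant against the current harmony. Departure: none — the same pitch is restated or held and is a chord tone of the new harmony.
Dissonant first, consonant once the harmony catches up: the note simply arrives early — an anticipation. (The reverse timing, consonant first and dissonant after the change, would be a suspension or retardation.)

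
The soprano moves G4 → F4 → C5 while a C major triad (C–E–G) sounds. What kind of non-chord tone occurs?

The harmony at that moment is C major triad (C, E, G); F4 is not a chord tone.
It is approached by step down from G4 and left by leap up to C5.
Step in, leap out — an escape tone.

F4 is an escape tone.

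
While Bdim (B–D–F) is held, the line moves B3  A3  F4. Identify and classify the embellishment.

A3 is an escape tone.

The harmony at that moment is B diminished triad (B, D, F); A3 is not a chord tone.
It is approached by step down from B3 and left by leap up to F4.
Step in, leap out — an escape tone.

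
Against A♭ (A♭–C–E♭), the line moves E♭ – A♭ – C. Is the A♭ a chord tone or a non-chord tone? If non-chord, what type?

Ab major triad contains A♭, C, E♭; A♭ is the root, so it is a chord tone.

Chord tone (the root of Ab major triad).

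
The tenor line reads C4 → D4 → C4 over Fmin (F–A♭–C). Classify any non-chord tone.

D4 is a neighbor tone.

The harmony at that moment is F minor triad (F, A♭, C); D4 is not a chord tone.
It is approached by step up from C4 and left by step down to C4.
Step away and step back to the same note — a neighbor tone (upper neighbor).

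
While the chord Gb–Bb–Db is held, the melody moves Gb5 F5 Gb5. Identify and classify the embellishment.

The harmony at that moment is Gb major triad (Gb, Bb, Db); F5 is not a chord tone.
It is approached by step down from Gb5 and left by step up to Gb5.
Step away and step back to the same note — a neighbor tone (lower neighbor).

F5 is a neighbor tone.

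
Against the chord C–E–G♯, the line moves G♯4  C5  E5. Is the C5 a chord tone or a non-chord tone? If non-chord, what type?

C augmented triad contains C, E, G♯; C is the root, so it is a chord tone.

Chord tone (the root of C augmented triad).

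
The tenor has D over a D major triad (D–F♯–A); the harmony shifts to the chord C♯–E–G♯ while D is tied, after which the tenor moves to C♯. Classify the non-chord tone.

The harmony at that moment is C♯ minor triad (C♯, E, G♯); D is not a chord tone.
It is held over (the same pitch as the preceding D) and left by step down to C♯.
Held over from the previous chord and resolving down by step — a suspension.

D is a suspension.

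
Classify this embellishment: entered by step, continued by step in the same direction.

Approach: by step. Departure: by step, continuing in the same direction.
Stepwise on both sides with no change of direction means the note fills in the space between two different chord tones — a passing tone. (Had it turned back to its starting note it would be a neighbor tone instead.)

Passing tone.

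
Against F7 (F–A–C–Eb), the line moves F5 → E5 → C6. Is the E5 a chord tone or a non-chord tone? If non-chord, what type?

The harmony at that moment is F dominant seventh chord (F, A, C, Eb); E5 is not a chord tone.
It is approached by step down from F5 and left by leap up to C6.
Step in, leap out — an escape tone.

Non-chord tone — an escape tone.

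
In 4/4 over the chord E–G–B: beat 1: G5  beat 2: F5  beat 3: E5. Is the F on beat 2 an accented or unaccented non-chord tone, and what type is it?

Unaccented passing tone.

The harmony at that moment is E minor triad (E, G, B); F5 is not a chord tone.
It is approached by step down from G5 and left by step down to E5.
Step in, step out in the same direction — a passing tone.
It falls on a weak beat, so it is unaccented.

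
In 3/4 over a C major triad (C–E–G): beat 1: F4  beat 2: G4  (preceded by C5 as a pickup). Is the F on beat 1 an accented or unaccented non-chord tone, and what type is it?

The harmony at that moment is C major triad (C, E, G); F4 is not a chord tone.
It is approached by leap down from C5 and left by step up to G4.
Leap in, step out — an appoggiatura.
It falls on the downbeat, so it is accented.

Accented appoggiatura.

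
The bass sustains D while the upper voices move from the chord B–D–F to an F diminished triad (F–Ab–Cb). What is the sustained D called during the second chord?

The harmony at that moment is F diminished triad (F, Ab, Cb); D is not a chord tone.
It is held over (the same pitch as the preceding D) and then sustained as the same pitch into the next harmony.
Sustained through a change of harmony — a pedal tone.

Pedal tone (pedal point).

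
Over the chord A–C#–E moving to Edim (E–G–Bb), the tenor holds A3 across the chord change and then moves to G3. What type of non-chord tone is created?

A3 is a suspension.

The harmony at that moment is E diminished triad (E, G, Bb); A3 is not a chord tone.
It is held over (the same pitch as the preceding A3) and left by step down to G3.
Held over from the previous chord and resolving down by step — a suspension.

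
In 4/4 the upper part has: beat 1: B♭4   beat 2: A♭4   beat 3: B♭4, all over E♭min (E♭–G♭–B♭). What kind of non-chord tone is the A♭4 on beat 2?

The harmony at that moment is E♭ minor triad (E♭, G♭, B♭); A♭4 is not a chord tone.
It is approached by step down from B♭4 and left by step up to B♭4.
Step away and step back to the same note — a neighbor tone (lower neighbor).

Lower neighbor tone.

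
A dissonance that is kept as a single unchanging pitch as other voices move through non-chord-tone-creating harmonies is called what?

Approach: none. Departure: none — a single pitch is sustained while the chords change around it, passing through harmonies that do not contain it.
No melodic motion at all; the dissonance is created entirely by the moving harmonies against the stationary note — a pedal tone (pedal point).

Pedal tone.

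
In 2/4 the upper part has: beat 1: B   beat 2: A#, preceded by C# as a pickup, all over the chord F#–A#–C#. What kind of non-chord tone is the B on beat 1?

The harmony at that moment is F# major triad (F#, A#, C#); B is not a chord tone.
It is approached by step down from C# and left by step down to A#.
Step in, step out in the same direction — a passing tone.

Passing tone.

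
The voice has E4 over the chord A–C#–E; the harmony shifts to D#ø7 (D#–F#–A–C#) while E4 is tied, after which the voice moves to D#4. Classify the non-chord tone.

The harmony at that moment is D# half-diminished seventh chord (D#, F#, A, C#); E4 is not a chord tone.
It is held over (the same pitch as the preceding E4) and left by step down to D#4.
Held over from the previous chord and resolving down by step — a suspension.

E4 is a suspension.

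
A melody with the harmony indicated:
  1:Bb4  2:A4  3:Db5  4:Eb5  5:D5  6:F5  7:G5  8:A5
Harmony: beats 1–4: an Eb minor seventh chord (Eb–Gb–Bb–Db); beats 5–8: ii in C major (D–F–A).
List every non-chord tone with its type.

The harmony at that moment is Eb minor seventh chord (Eb, Gb, Bb, Db); A4 is not a chord tone.
It is approached by step down from Bb4 and left by leap up to Db5.
Step in, leap out — an escape tone.
The harmony at that moment is D minor triad (D, F, A); G5 is not a chord tone.
It is approached by step up from F5 and left by step up to A5.
Step in, step out in the same direction — a passing tone.

A4 (beat 2) — escape tone; G5 (beat 7) — passing tone.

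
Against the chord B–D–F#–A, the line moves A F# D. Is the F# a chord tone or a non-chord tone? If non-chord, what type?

Chord tone (the fifth of B minor seventh chord).

B minor seventh chord contains B, D, F#, A; F# is the fifth, so it is a chord tone.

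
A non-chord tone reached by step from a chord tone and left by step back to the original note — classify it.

Approach: by step. Departure: by step in the opposite direction, back to the starting pitch.
Stepwise on both sides but reversing to return to the same chord tone — a neighbor tone. (Had it continued onward in the same direction it would be a passing tone instead.)

Neighbor tone.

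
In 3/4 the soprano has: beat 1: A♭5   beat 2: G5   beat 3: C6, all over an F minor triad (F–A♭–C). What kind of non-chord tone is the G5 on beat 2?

Escape tone.

The harmony at that moment is F minor triad (F, A♭, C); G5 is not a chord tone.
It is approached by step down from A♭5 and left by leap up to C6.
Step in, leap out, on a weak beat — an escape tone.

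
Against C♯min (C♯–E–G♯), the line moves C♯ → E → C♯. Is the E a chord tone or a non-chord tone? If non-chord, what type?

Chord tone (the third of C# minor triad).

C# minor triad contains C♯, E, G♯; E is the third, so it is a chord tone.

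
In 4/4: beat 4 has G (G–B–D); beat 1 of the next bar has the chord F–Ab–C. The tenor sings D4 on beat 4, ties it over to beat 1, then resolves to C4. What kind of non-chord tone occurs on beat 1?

The harmony at that moment is F minor triad (F, Ab, C); D4 is not a chord tone.
It is held over (the same pitch as the preceding D4) and left by step down to C4.
Held over from the previous chord and resolving down by step — a suspension.

Suspension.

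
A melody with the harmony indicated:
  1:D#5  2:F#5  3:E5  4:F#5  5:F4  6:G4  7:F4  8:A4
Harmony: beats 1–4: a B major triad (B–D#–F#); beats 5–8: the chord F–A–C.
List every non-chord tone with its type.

E5 (beat 3) — neighbor tone; G4 (beat 6) — neighbor tone.

The harmony at that moment is B major triad (B, D#, F#); E5 is not a chord tone.
It is approached by step down from F#5 and left by step up to F#5.
Step away and step back to the same note — a neighbor tone (lower neighbor).
The harmony at that moment is F major triad (F, A, C); G4 is not a chord tone.
It is approached by step up from F4 and left by step down to F4.
Step away and step back to the same note — a neighbor tone (upper neighbor).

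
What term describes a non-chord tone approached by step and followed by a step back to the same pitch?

Approach: by step. Departure: by step in the opposite direction, back to the starting pitch.
Stepwise on both sides but reversing to return to the same chord tone — a neighbor tone. (Had it continued onward in the same direction it would be a passing tone instead.)

Neighbor tone.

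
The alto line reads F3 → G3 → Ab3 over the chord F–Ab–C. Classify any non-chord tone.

The harmony at that moment is F minor triad (F, Ab, C); G3 is not a chord tone.
It is approached by step up from F3 and left by step up to Ab3.
Step in, step out in the same direction — a passing tone.

G3 is a passing tone.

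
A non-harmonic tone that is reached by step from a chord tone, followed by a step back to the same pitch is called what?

Approach: by step. Departure: by step in the opposite direction, back to the starting pitch.
Stepwise on both sides but reversing to return to the same chord tone — a neighbor tone. (Had it continued onward in the same direction it would be a passing tone instead.)

Neighbor tone.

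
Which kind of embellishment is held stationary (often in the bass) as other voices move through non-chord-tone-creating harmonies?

Approach: none. Departure: none — a single pitch is sustained while the chords change around it, passing through harmonies that do not contain it.
No melodic motion at all; the dissonance is created entirely by the moving harmonies against the stationary note — a pedal tone (pedal point).

Pedal tone.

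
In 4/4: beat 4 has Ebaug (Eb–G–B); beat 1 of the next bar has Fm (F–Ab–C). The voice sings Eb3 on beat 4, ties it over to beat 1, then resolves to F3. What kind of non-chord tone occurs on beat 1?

Retardation.

The harmony at that moment is F minor triad (F, Ab, C); Eb3 is not a chord tone.
It is held over (the same pitch as the preceding Eb3) and left by step up to F3.
Held over from the previous chord and resolving up by step — a retardation.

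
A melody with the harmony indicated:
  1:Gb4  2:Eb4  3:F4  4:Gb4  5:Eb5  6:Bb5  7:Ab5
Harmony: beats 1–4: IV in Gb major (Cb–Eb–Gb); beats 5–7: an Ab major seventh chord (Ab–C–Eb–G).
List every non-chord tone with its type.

F4 (beat 3) — passing tone; Bb5 (beat 6) — appoggiatura.

The harmony at that moment is Cb major triad (Cb, Eb, Gb); F4 is not a chord tone.
It is approached by step up from Eb4 and left by step up to Gb4.
Step in, step out in the same direction — a passing tone.
The harmony at that moment is Ab major seventh chord (Ab, C, Eb, G); Bb5 is not a chord tone.
It is approached by leap up from Eb5 and left by step down to Ab5.
Leap in, step out — an appoggiatura.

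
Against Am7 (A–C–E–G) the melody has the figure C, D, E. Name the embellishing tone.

D is a passing tone.

The harmony at that moment is A minor seventh chord (A, C, E, G); D is not a chord tone.
It is approached by step up from C and left by step up to E.
Step in, step out in the same direction — a passing tone.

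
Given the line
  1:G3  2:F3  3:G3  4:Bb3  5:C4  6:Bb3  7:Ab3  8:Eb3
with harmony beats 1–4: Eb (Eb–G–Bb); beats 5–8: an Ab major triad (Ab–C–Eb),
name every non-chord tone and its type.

F3 (beat 2) — neighbor tone; Bb3 (beat 6) — passing tone.

The harmony at that moment is Eb major triad (Eb, G, Bb); F3 is not a chord tone.
It is approached by step down from G3 and left by step up to G3.
Step away and step back to the same note — a neighbor tone (lower neighbor).
The harmony at that moment is Ab major triad (Ab, C, Eb); Bb3 is not a chord tone.
It is approached by step down from C4 and left by step down to Ab3.
Step in, step out in the same direction — a passing tone.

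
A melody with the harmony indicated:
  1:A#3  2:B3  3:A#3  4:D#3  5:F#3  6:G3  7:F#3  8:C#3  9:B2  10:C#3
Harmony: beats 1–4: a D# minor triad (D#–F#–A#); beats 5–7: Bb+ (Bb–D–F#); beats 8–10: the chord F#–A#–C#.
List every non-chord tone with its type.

The harmony at that moment is D# minor triad (D#, F#, A#); B3 is not a chord tone.
It is approached by step up from A#3 and left by step down to A#3.
Step away and step back to the same note — a neighbor tone (upper neighbor).
The harmony at that moment is Bb augmented triad (Bb, D, F#); G3 is not a chord tone.
It is approached by step up from F#3 and left by step down to F#3.
Step away and step back to the same note — a neighbor tone (upper neighbor).
The harmony at that moment is F# major triad (F#, A#, C#); B2 is not a chord tone.
It is approached by step down from C#3 and left by step up to C#3.
Step away and step back to the same note — a neighbor tone (lower neighbor).

B3 (beat 2) — neighbor tone; G3 (beat 6) — neighbor tone; B2 (beat 9) — neighbor tone.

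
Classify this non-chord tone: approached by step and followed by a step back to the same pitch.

Neighbor tone.

Approach: by step. Departure: by step in the opposite direction, back to the starting pitch.
Stepwise on both sides but reversing to return to the same chord tone — a neighbor tone. (Had it continued onward in the same direction it would be a passing tone instead.)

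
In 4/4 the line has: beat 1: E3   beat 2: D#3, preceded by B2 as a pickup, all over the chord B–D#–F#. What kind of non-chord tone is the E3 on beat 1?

Appoggiatura.

The harmony at that moment is B major triad (B, D#, F#); E3 is not a chord tone.
It is approached by leap up from B2 and left by step down to D#3.
Leap in, step out, metrically accented — an appoggiatura.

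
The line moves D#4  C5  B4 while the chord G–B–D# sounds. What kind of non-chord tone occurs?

C5 is an appoggiatura.

The harmony at that moment is G augmented triad (G, B, D#); C5 is not a chord tone.
It is approached by leap up from D#4 and left by step down to B4.
Leap in, step out — an appoggiatura.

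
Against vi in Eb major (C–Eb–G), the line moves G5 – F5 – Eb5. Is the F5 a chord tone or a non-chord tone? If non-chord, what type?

Non-chord tone — a passing tone.

The harmony at that moment is C minor triad (C, Eb, G); F5 is not a chord tone.
It is approached by step down from G5 and left by step down to Eb5.
Step in, step out in the same direction — a passing tone.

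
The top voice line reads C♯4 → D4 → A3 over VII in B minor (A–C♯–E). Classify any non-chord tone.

The harmony at that moment is A major triad (A, C♯, E); D4 is not a chord tone.
It is approached by step up from C♯4 and left by leap down to A3.
Step in, leap out — an escape tone.

D4 is an escape tone.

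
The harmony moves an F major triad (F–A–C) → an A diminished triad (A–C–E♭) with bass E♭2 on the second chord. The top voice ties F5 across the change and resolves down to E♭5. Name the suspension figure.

At the second chord the bass is E♭2. The suspended F5 lies a ninth above the bass; after resolving down by step to E♭5, the interval above the bass becomes an octave.
Suspension figures are named by those two intervals: 9–8.

9–8 suspension.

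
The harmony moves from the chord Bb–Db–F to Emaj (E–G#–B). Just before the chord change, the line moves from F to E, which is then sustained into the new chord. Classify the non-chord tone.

E is an anticipation.

The harmony at that moment is Bb minor triad (Bb, Db, F); E is not a chord tone.
It is approached by step down from F and then sustained as the same pitch into the next harmony.
Arriving early and becoming a chord tone when the harmony changes — an anticipation.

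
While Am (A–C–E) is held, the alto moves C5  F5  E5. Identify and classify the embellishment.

The harmony at that moment is A minor triad (A, C, E); F5 is not a chord tone.
It is approached by leap up from C5 and left by step down to E5.
Leap in, step out — an appoggiatura.

F5 is an appoggiatura.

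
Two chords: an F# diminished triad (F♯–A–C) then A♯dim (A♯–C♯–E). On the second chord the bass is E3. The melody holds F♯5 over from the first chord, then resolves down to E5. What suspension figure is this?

At the second chord the bass is E3. The suspended F♯5 lies a ninth above the bass; after resolving down by step to E5, the interval above the bass becomes an octave.
Suspension figures are named by those two intervals: 9–8.

9–8 suspension.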